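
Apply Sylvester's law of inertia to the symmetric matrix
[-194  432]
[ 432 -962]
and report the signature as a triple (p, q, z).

Answer: (0, 2, 0)

Derivation:
step 0: pivot -194 → sign −
step 1: pivot -2/97 → sign −
signature = (0, 2, 0)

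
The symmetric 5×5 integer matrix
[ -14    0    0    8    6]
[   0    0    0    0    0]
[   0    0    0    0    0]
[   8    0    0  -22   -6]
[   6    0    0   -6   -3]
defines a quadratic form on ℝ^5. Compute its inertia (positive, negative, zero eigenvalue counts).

step 0: pivot -14 → sign −
step 1: pivot -122/7 → sign −
step 2: pivot -3/61 → sign −
step 3: row/col 3 already zero → sign 0
step 4: row/col 4 already zero → sign 0
signature = (0, 3, 2)

Answer: (0, 3, 2)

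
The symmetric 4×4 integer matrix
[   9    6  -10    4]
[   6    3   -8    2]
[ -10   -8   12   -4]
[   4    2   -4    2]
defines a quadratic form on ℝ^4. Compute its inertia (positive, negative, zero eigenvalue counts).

Answer: (2, 1, 1)

Derivation:
step 0: pivot 9 → sign +
step 1: pivot -1 → sign −
step 2: pivot 8/3 → sign +
step 3: row/col 3 already zero → sign 0
signature = (2, 1, 1)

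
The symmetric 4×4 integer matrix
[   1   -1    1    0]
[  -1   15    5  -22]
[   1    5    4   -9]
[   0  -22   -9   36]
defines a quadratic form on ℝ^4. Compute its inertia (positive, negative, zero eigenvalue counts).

Answer: (4, 0, 0)

Derivation:
step 0: pivot 1 → sign +
step 1: pivot 14 → sign +
step 2: pivot 3/7 → sign +
step 3: pivot 1 → sign +
signature = (4, 0, 0)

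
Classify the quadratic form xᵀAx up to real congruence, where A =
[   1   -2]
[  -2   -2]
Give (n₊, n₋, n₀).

Answer: (1, 1, 0)

Derivation:
step 0: pivot 1 → sign +
step 1: pivot -6 → sign −
signature = (1, 1, 0)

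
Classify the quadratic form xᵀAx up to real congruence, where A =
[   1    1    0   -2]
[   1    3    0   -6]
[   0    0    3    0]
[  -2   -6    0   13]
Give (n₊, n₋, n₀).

Answer: (4, 0, 0)

Derivation:
step 0: pivot 1 → sign +
step 1: pivot 2 → sign +
step 2: pivot 3 → sign +
step 3: pivot 1 → sign +
signature = (4, 0, 0)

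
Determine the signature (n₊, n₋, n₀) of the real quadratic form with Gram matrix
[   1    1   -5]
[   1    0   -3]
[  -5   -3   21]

step 0: pivot 1 → sign +
step 1: pivot -1 → sign −
step 2: row/col 2 already zero → sign 0
signature = (1, 1, 1)

Answer: (1, 1, 1)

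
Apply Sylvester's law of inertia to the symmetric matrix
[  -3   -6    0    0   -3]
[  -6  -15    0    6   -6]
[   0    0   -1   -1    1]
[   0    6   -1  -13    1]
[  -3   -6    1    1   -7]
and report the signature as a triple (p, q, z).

Answer: (0, 4, 1)

Derivation:
step 0: pivot -3 → sign −
step 1: pivot -3 → sign −
step 2: pivot -1 → sign −
step 3: pivot -3 → sign −
step 4: row/col 4 already zero → sign 0
signature = (0, 4, 1)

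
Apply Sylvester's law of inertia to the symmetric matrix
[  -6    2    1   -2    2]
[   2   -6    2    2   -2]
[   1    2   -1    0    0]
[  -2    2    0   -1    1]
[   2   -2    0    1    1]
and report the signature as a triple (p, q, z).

step 0: pivot -6 → sign −
step 1: pivot -16/3 → sign −
step 2: pivot 3/16 → sign +
step 3: pivot -1/3 → sign −
step 4: pivot 2 → sign +
signature = (2, 3, 0)

Answer: (2, 3, 0)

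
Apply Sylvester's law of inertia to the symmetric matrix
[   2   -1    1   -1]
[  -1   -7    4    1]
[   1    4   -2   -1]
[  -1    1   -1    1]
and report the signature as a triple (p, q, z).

Answer: (3, 1, 0)

Derivation:
step 0: pivot 2 → sign +
step 1: pivot -15/2 → sign −
step 2: pivot 1/5 → sign +
step 3: pivot 1/3 → sign +
signature = (3, 1, 0)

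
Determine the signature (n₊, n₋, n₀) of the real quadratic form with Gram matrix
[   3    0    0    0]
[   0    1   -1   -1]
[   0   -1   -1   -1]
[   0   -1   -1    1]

Answer: (3, 1, 0)

Derivation:
step 0: pivot 3 → sign +
step 1: pivot 1 → sign +
step 2: pivot -2 → sign −
step 3: pivot 2 → sign +
signature = (3, 1, 0)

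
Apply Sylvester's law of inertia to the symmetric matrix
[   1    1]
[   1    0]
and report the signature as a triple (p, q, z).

step 0: pivot 1 → sign +
step 1: pivot -1 → sign −
signature = (1, 1, 0)

Answer: (1, 1, 0)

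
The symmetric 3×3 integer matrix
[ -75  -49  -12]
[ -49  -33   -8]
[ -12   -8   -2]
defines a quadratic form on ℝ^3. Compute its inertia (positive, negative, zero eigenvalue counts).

step 0: pivot -75 → sign −
step 1: pivot -74/75 → sign −
step 2: pivot -2/37 → sign −
signature = (0, 3, 0)

Answer: (0, 3, 0)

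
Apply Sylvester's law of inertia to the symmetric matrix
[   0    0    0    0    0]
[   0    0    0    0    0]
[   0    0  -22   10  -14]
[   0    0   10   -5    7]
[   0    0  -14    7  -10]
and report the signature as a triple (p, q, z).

Answer: (0, 3, 2)

Derivation:
step 0: pivot -22 → sign −
step 1: pivot -5/11 → sign −
step 2: pivot -1/5 → sign −
step 3: row/col 3 already zero → sign 0
step 4: row/col 4 already zero → sign 0
signature = (0, 3, 2)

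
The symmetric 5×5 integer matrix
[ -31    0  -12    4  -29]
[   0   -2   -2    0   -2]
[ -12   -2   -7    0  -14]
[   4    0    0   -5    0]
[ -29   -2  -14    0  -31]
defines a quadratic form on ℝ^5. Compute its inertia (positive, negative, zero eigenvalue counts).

step 0: pivot -31 → sign −
step 1: pivot -2 → sign −
step 2: pivot -11/31 → sign −
step 3: pivot 25/11 → sign +
step 4: pivot -6/25 → sign −
signature = (1, 4, 0)

Answer: (1, 4, 0)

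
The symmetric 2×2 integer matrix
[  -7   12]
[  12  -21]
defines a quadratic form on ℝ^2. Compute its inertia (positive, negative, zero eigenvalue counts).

step 0: pivot -7 → sign −
step 1: pivot -3/7 → sign −
signature = (0, 2, 0)

Answer: (0, 2, 0)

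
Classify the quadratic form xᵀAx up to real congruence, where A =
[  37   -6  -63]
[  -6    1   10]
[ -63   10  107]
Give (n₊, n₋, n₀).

Answer: (2, 1, 0)

Derivation:
step 0: pivot 37 → sign +
step 1: pivot 1/37 → sign +
step 2: pivot -2 → sign −
signature = (2, 1, 0)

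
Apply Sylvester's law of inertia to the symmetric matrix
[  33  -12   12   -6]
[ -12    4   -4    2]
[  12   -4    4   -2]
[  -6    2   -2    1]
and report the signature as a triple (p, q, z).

Answer: (1, 1, 2)

Derivation:
step 0: pivot 33 → sign +
step 1: pivot -4/11 → sign −
step 2: row/col 2 already zero → sign 0
step 3: row/col 3 already zero → sign 0
signature = (1, 1, 2)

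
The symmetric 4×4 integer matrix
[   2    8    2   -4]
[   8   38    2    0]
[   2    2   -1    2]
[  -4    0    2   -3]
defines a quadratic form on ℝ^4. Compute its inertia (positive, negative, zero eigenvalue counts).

Answer: (3, 1, 0)

Derivation:
step 0: pivot 2 → sign +
step 1: pivot 6 → sign +
step 2: pivot -9 → sign −
step 3: pivot 1/9 → sign +
signature = (3, 1, 0)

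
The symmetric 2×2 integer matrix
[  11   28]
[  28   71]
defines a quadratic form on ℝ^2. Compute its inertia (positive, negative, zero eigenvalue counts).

Answer: (1, 1, 0)

Derivation:
step 0: pivot 11 → sign +
step 1: pivot -3/11 → sign −
signature = (1, 1, 0)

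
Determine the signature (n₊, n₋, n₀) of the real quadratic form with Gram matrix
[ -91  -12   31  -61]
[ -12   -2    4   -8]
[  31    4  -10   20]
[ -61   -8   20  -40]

Answer: (1, 3, 0)

Derivation:
step 0: pivot -91 → sign −
step 1: pivot -38/91 → sign −
step 2: pivot 11/19 → sign +
step 3: pivot -2/11 → sign −
signature = (1, 3, 0)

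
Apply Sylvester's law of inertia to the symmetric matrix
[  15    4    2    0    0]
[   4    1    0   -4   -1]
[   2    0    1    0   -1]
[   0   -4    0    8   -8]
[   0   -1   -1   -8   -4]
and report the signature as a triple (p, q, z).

step 0: pivot 15 → sign +
step 1: pivot -1/15 → sign −
step 2: pivot 5 → sign +
step 3: pivot 216/5 → sign +
step 4: row/col 4 already zero → sign 0
signature = (3, 1, 1)

Answer: (3, 1, 1)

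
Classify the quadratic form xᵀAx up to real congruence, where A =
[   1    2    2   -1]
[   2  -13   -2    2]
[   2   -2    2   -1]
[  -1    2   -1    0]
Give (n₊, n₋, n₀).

step 0: pivot 1 → sign +
step 1: pivot -17 → sign −
step 2: pivot 2/17 → sign +
step 3: pivot -3/2 → sign −
signature = (2, 2, 0)

Answer: (2, 2, 0)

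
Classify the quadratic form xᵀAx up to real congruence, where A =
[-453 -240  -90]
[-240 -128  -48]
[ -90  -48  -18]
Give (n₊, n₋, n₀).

step 0: pivot -453 → sign −
step 1: pivot -128/151 → sign −
step 2: row/col 2 already zero → sign 0
signature = (0, 2, 1)

Answer: (0, 2, 1)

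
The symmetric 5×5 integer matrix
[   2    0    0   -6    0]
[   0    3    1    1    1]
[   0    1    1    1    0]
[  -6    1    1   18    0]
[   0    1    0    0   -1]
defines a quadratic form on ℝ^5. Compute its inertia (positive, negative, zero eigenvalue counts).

step 0: pivot 2 → sign +
step 1: pivot 3 → sign +
step 2: pivot 2/3 → sign +
step 3: pivot -1 → sign −
step 4: pivot -3/2 → sign −
signature = (3, 2, 0)

Answer: (3, 2, 0)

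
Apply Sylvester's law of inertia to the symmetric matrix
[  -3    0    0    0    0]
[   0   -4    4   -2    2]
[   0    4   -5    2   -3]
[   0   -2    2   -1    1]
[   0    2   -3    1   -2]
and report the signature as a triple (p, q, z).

step 0: pivot -3 → sign −
step 1: pivot -4 → sign −
step 2: pivot -1 → sign −
step 3: row/col 3 already zero → sign 0
step 4: row/col 4 already zero → sign 0
signature = (0, 3, 2)

Answer: (0, 3, 2)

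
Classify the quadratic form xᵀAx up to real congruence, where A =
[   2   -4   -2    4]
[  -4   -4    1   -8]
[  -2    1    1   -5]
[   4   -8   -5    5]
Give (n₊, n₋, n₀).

step 0: pivot 2 → sign +
step 1: pivot -12 → sign −
step 2: pivot -1/4 → sign −
step 3: pivot 1 → sign +
signature = (2, 2, 0)

Answer: (2, 2, 0)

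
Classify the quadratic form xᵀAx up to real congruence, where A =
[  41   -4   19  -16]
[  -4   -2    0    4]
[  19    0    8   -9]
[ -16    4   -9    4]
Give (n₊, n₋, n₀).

Answer: (3, 1, 0)

Derivation:
step 0: pivot 41 → sign +
step 1: pivot -98/41 → sign −
step 2: pivot 31/49 → sign +
step 3: pivot 3/31 → sign +
signature = (3, 1, 0)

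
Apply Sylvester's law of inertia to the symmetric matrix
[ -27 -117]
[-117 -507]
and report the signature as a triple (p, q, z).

step 0: pivot -27 → sign −
step 1: row/col 1 already zero → sign 0
signature = (0, 1, 1)

Answer: (0, 1, 1)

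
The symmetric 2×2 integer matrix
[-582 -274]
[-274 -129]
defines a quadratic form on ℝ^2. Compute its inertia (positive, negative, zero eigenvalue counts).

step 0: pivot -582 → sign −
step 1: pivot -1/291 → sign −
signature = (0, 2, 0)

Answer: (0, 2, 0)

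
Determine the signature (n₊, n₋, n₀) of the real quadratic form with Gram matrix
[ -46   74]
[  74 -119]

step 0: pivot -46 → sign −
step 1: pivot 1/23 → sign +
signature = (1, 1, 0)

Answer: (1, 1, 0)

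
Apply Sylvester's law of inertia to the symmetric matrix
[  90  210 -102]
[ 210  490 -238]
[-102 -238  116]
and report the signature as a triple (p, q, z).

Answer: (2, 0, 1)

Derivation:
step 0: pivot 90 → sign +
step 1: pivot 2/5 → sign +
step 2: row/col 2 already zero → sign 0
signature = (2, 0, 1)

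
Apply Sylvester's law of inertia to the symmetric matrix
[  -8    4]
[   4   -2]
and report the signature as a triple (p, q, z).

Answer: (0, 1, 1)

Derivation:
step 0: pivot -8 → sign −
step 1: row/col 1 already zero → sign 0
signature = (0, 1, 1)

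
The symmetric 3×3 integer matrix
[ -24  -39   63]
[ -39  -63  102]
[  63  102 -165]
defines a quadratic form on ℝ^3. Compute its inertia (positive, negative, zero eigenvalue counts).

step 0: pivot -24 → sign −
step 1: pivot 3/8 → sign +
step 2: row/col 2 already zero → sign 0
signature = (1, 1, 1)

Answer: (1, 1, 1)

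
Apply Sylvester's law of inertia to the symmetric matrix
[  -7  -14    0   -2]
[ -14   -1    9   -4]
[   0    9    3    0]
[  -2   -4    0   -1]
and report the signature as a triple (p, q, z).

step 0: pivot -7 → sign −
step 1: pivot 27 → sign +
step 2: pivot -3/7 → sign −
step 3: row/col 3 already zero → sign 0
signature = (1, 2, 1)

Answer: (1, 2, 1)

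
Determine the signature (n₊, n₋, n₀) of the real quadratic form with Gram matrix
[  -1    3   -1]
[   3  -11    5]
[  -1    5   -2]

Answer: (1, 2, 0)

Derivation:
step 0: pivot -1 → sign −
step 1: pivot -2 → sign −
step 2: pivot 1 → sign +
signature = (1, 2, 0)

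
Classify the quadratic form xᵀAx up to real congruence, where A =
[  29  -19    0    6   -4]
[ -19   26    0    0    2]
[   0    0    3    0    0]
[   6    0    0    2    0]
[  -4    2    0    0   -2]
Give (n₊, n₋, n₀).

Answer: (4, 1, 0)

Derivation:
step 0: pivot 29 → sign +
step 1: pivot 393/29 → sign +
step 2: pivot 3 → sign +
step 3: pivot -50/131 → sign −
step 4: pivot 2/25 → sign +
signature = (4, 1, 0)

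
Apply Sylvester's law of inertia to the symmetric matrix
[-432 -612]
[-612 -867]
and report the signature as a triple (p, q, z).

step 0: pivot -432 → sign −
step 1: row/col 1 already zero → sign 0
signature = (0, 1, 1)

Answer: (0, 1, 1)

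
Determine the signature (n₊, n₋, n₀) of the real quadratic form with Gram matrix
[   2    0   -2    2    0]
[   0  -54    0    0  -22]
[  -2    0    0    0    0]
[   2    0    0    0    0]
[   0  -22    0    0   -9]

Answer: (1, 3, 1)

Derivation:
step 0: pivot 2 → sign +
step 1: pivot -54 → sign −
step 2: pivot -2 → sign −
step 3: pivot -1/27 → sign −
step 4: row/col 4 already zero → sign 0
signature = (1, 3, 1)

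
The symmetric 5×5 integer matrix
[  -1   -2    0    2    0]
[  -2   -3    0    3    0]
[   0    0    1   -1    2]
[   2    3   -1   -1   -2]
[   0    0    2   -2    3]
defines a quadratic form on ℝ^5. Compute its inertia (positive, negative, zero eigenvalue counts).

step 0: pivot -1 → sign −
step 1: pivot 1 → sign +
step 2: pivot 1 → sign +
step 3: pivot 1 → sign +
step 4: pivot -1 → sign −
signature = (3, 2, 0)

Answer: (3, 2, 0)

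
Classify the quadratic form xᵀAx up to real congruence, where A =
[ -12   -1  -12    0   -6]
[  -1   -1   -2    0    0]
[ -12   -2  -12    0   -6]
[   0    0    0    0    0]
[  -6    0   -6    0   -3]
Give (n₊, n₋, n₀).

Answer: (1, 2, 2)

Derivation:
step 0: pivot -12 → sign −
step 1: pivot -11/12 → sign −
step 2: pivot 12/11 → sign +
step 3: row/col 3 already zero → sign 0
step 4: row/col 4 already zero → sign 0
signature = (1, 2, 2)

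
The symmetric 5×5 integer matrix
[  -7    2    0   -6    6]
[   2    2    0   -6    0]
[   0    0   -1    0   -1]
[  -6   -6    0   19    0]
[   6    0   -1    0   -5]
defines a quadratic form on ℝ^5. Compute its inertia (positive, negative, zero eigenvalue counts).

step 0: pivot -7 → sign −
step 1: pivot 18/7 → sign +
step 2: pivot -1 → sign −
step 3: pivot 1 → sign +
step 4: row/col 4 already zero → sign 0
signature = (2, 2, 1)

Answer: (2, 2, 1)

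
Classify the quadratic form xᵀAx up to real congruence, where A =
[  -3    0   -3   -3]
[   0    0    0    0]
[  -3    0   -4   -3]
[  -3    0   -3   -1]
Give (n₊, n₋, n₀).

Answer: (1, 2, 1)

Derivation:
step 0: pivot -3 → sign −
step 1: pivot -1 → sign −
step 2: pivot 2 → sign +
step 3: row/col 3 already zero → sign 0
signature = (1, 2, 1)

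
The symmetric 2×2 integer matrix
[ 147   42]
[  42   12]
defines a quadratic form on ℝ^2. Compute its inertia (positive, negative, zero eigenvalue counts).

step 0: pivot 147 → sign +
step 1: row/col 1 already zero → sign 0
signature = (1, 0, 1)

Answer: (1, 0, 1)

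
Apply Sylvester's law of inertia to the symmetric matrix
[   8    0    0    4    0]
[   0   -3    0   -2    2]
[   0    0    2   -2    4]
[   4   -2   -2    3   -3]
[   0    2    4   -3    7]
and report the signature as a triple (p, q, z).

step 0: pivot 8 → sign +
step 1: pivot -3 → sign −
step 2: pivot 2 → sign +
step 3: pivot 1/3 → sign +
step 4: row/col 4 already zero → sign 0
signature = (3, 1, 1)

Answer: (3, 1, 1)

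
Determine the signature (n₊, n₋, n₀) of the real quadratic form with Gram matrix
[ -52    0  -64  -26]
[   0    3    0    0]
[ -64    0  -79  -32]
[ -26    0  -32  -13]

step 0: pivot -52 → sign −
step 1: pivot 3 → sign +
step 2: pivot -3/13 → sign −
step 3: row/col 3 already zero → sign 0
signature = (1, 2, 1)

Answer: (1, 2, 1)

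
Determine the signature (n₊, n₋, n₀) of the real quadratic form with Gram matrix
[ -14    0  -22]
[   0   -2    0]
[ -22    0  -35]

step 0: pivot -14 → sign −
step 1: pivot -2 → sign −
step 2: pivot -3/7 → sign −
signature = (0, 3, 0)

Answer: (0, 3, 0)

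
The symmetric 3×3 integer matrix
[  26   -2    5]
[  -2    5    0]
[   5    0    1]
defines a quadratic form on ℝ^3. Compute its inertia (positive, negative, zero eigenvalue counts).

step 0: pivot 26 → sign +
step 1: pivot 63/13 → sign +
step 2: pivot 1/126 → sign +
signature = (3, 0, 0)

Answer: (3, 0, 0)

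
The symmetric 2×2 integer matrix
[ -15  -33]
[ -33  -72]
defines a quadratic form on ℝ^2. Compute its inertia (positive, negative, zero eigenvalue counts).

Answer: (1, 1, 0)

Derivation:
step 0: pivot -15 → sign −
step 1: pivot 3/5 → sign +
signature = (1, 1, 0)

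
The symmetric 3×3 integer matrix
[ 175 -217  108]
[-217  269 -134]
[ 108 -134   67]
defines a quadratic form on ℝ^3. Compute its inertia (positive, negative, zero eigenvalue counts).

Answer: (2, 1, 0)

Derivation:
step 0: pivot 175 → sign +
step 1: pivot -2/25 → sign −
step 2: pivot 3/7 → sign +
signature = (2, 1, 0)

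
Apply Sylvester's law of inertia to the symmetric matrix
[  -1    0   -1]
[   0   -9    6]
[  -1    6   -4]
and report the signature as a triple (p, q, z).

Answer: (1, 2, 0)

Derivation:
step 0: pivot -1 → sign −
step 1: pivot -9 → sign −
step 2: pivot 1 → sign +
signature = (1, 2, 0)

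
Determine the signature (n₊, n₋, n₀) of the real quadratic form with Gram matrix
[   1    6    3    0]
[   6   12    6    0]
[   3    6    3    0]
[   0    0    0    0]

step 0: pivot 1 → sign +
step 1: pivot -24 → sign −
step 2: row/col 2 already zero → sign 0
step 3: row/col 3 already zero → sign 0
signature = (1, 1, 2)

Answer: (1, 1, 2)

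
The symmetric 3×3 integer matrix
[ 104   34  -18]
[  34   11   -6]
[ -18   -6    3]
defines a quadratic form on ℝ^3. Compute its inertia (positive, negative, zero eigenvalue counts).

step 0: pivot 104 → sign +
step 1: pivot -3/26 → sign −
step 2: row/col 2 already zero → sign 0
signature = (1, 1, 1)

Answer: (1, 1, 1)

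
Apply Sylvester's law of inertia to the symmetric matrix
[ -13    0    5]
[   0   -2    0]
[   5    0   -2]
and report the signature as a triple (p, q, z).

Answer: (0, 3, 0)

Derivation:
step 0: pivot -13 → sign −
step 1: pivot -2 → sign −
step 2: pivot -1/13 → sign −
signature = (0, 3, 0)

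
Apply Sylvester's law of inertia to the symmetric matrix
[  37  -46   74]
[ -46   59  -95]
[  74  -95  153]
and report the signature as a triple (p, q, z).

Answer: (3, 0, 0)

Derivation:
step 0: pivot 37 → sign +
step 1: pivot 67/37 → sign +
step 2: pivot 2/67 → sign +
signature = (3, 0, 0)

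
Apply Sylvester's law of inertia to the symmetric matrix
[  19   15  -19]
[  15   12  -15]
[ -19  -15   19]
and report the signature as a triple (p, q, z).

step 0: pivot 19 → sign +
step 1: pivot 3/19 → sign +
step 2: row/col 2 already zero → sign 0
signature = (2, 0, 1)

Answer: (2, 0, 1)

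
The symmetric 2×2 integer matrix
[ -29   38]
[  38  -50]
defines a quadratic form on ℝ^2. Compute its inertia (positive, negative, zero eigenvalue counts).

step 0: pivot -29 → sign −
step 1: pivot -6/29 → sign −
signature = (0, 2, 0)

Answer: (0, 2, 0)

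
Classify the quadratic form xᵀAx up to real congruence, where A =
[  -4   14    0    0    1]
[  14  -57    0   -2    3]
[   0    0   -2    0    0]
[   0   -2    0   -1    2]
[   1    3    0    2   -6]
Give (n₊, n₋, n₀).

step 0: pivot -4 → sign −
step 1: pivot -8 → sign −
step 2: pivot -2 → sign −
step 3: pivot -1/2 → sign −
step 4: pivot -3/16 → sign −
signature = (0, 5, 0)

Answer: (0, 5, 0)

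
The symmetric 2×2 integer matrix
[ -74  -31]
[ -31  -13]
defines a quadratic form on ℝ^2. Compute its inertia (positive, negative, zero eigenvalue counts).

step 0: pivot -74 → sign −
step 1: pivot -1/74 → sign −
signature = (0, 2, 0)

Answer: (0, 2, 0)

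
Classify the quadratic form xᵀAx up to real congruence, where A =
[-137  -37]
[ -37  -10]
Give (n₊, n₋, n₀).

step 0: pivot -137 → sign −
step 1: pivot -1/137 → sign −
signature = (0, 2, 0)

Answer: (0, 2, 0)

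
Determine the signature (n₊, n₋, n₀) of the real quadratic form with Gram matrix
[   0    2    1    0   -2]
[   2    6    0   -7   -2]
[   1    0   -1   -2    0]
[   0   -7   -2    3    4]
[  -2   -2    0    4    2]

Answer: (3, 2, 0)

Derivation:
step 0: pivot 6 → sign +
step 1: pivot -2/3 → sign −
step 2: pivot 1/2 → sign +
step 3: pivot -3/2 → sign −
step 4: pivot 2 → sign +
signature = (3, 2, 0)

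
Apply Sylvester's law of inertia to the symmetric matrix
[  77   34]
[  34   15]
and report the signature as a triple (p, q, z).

Answer: (1, 1, 0)

Derivation:
step 0: pivot 77 → sign +
step 1: pivot -1/77 → sign −
signature = (1, 1, 0)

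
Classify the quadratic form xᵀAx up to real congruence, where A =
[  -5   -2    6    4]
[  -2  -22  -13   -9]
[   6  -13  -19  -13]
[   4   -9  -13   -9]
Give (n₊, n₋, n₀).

step 0: pivot -5 → sign −
step 1: pivot -106/5 → sign −
step 2: pivot -65/106 → sign −
step 3: pivot -6/65 → sign −
signature = (0, 4, 0)

Answer: (0, 4, 0)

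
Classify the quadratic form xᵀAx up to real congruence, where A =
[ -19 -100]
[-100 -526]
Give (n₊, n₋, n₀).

Answer: (1, 1, 0)

Derivation:
step 0: pivot -19 → sign −
step 1: pivot 6/19 → sign +
signature = (1, 1, 0)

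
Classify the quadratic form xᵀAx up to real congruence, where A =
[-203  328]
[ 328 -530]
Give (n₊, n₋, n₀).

Answer: (0, 2, 0)

Derivation:
step 0: pivot -203 → sign −
step 1: pivot -6/203 → sign −
signature = (0, 2, 0)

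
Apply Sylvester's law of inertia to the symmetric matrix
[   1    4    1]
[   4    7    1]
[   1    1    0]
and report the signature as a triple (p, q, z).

step 0: pivot 1 → sign +
step 1: pivot -9 → sign −
step 2: row/col 2 already zero → sign 0
signature = (1, 1, 1)

Answer: (1, 1, 1)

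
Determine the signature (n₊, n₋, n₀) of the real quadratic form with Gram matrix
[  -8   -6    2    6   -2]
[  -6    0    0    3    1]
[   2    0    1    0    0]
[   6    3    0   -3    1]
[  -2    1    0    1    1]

Answer: (2, 1, 2)

Derivation:
step 0: pivot -8 → sign −
step 1: pivot 9/2 → sign +
step 2: pivot 1 → sign +
step 3: row/col 3 already zero → sign 0
step 4: row/col 4 already zero → sign 0
signature = (2, 1, 2)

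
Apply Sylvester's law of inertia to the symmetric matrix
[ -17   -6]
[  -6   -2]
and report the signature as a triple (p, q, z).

step 0: pivot -17 → sign −
step 1: pivot 2/17 → sign +
signature = (1, 1, 0)

Answer: (1, 1, 0)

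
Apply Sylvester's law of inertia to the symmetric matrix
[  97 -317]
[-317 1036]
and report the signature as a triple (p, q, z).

step 0: pivot 97 → sign +
step 1: pivot 3/97 → sign +
signature = (2, 0, 0)

Answer: (2, 0, 0)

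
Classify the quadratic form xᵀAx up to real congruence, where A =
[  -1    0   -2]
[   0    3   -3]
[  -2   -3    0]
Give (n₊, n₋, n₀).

step 0: pivot -1 → sign −
step 1: pivot 3 → sign +
step 2: pivot 1 → sign +
signature = (2, 1, 0)

Answer: (2, 1, 0)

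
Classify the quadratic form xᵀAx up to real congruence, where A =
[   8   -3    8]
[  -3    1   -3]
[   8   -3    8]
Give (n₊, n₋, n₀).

Answer: (1, 1, 1)

Derivation:
step 0: pivot 8 → sign +
step 1: pivot -1/8 → sign −
step 2: row/col 2 already zero → sign 0
signature = (1, 1, 1)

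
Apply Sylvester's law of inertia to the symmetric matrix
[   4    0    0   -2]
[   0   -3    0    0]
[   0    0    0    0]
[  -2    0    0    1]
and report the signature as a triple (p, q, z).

step 0: pivot 4 → sign +
step 1: pivot -3 → sign −
step 2: row/col 2 already zero → sign 0
step 3: row/col 3 already zero → sign 0
signature = (1, 1, 2)

Answer: (1, 1, 2)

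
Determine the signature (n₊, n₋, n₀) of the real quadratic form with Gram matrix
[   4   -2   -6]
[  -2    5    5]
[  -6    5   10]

Answer: (2, 0, 1)

Derivation:
step 0: pivot 4 → sign +
step 1: pivot 4 → sign +
step 2: row/col 2 already zero → sign 0
signature = (2, 0, 1)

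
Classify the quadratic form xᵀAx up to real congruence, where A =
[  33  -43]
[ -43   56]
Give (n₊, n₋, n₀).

Answer: (1, 1, 0)

Derivation:
step 0: pivot 33 → sign +
step 1: pivot -1/33 → sign −
signature = (1, 1, 0)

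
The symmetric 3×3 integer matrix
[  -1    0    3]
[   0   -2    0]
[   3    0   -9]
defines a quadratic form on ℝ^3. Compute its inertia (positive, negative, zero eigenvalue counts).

step 0: pivot -1 → sign −
step 1: pivot -2 → sign −
step 2: row/col 2 already zero → sign 0
signature = (0, 2, 1)

Answer: (0, 2, 1)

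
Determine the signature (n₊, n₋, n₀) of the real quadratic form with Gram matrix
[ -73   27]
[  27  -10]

Answer: (0, 2, 0)

Derivation:
step 0: pivot -73 → sign −
step 1: pivot -1/73 → sign −
signature = (0, 2, 0)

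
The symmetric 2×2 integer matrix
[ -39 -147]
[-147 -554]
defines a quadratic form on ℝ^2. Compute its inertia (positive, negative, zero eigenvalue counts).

Answer: (1, 1, 0)

Derivation:
step 0: pivot -39 → sign −
step 1: pivot 1/13 → sign +
signature = (1, 1, 0)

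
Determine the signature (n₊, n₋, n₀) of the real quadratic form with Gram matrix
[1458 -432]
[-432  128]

step 0: pivot 1458 → sign +
step 1: row/col 1 already zero → sign 0
signature = (1, 0, 1)

Answer: (1, 0, 1)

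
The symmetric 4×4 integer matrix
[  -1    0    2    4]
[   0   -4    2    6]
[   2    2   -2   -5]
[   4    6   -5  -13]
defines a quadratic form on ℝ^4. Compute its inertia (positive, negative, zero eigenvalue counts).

step 0: pivot -1 → sign −
step 1: pivot -4 → sign −
step 2: pivot 3 → sign +
step 3: row/col 3 already zero → sign 0
signature = (1, 2, 1)

Answer: (1, 2, 1)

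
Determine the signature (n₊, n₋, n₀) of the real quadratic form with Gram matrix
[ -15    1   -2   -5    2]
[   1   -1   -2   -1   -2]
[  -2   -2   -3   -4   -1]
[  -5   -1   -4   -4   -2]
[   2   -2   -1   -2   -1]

step 0: pivot -15 → sign −
step 1: pivot -14/15 → sign −
step 2: pivot 15/7 → sign +
step 3: pivot -7/15 → sign −
step 4: pivot -6/7 → sign −
signature = (1, 4, 0)

Answer: (1, 4, 0)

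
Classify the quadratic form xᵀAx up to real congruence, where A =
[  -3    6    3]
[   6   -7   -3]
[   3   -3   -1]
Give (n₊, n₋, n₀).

Answer: (2, 1, 0)

Derivation:
step 0: pivot -3 → sign −
step 1: pivot 5 → sign +
step 2: pivot 1/5 → sign +
signature = (2, 1, 0)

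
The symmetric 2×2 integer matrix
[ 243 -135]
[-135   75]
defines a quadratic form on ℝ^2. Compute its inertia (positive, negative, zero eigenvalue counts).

Answer: (1, 0, 1)

Derivation:
step 0: pivot 243 → sign +
step 1: row/col 1 already zero → sign 0
signature = (1, 0, 1)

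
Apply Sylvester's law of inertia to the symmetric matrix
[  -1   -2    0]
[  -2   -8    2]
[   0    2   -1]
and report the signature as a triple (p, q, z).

step 0: pivot -1 → sign −
step 1: pivot -4 → sign −
step 2: row/col 2 already zero → sign 0
signature = (0, 2, 1)

Answer: (0, 2, 1)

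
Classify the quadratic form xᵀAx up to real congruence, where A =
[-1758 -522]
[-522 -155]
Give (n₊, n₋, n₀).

Answer: (0, 2, 0)

Derivation:
step 0: pivot -1758 → sign −
step 1: pivot -1/293 → sign −
signature = (0, 2, 0)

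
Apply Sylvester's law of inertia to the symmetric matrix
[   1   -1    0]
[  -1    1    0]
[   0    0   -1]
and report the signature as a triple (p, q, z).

step 0: pivot 1 → sign +
step 1: pivot -1 → sign −
step 2: row/col 2 already zero → sign 0
signature = (1, 1, 1)

Answer: (1, 1, 1)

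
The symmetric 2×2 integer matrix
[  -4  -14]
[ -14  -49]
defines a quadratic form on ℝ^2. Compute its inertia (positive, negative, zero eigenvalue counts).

step 0: pivot -4 → sign −
step 1: row/col 1 already zero → sign 0
signature = (0, 1, 1)

Answer: (0, 1, 1)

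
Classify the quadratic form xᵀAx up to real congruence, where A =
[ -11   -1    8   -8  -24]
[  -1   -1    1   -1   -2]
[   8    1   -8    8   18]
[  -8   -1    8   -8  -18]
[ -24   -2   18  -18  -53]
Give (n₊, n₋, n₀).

step 0: pivot -11 → sign −
step 1: pivot -10/11 → sign −
step 2: pivot -21/10 → sign −
step 3: pivot -3/7 → sign −
step 4: row/col 4 already zero → sign 0
signature = (0, 4, 1)

Answer: (0, 4, 1)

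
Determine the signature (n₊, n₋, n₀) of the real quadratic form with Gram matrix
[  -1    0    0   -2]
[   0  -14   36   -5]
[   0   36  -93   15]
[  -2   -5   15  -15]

step 0: pivot -1 → sign −
step 1: pivot -14 → sign −
step 2: pivot -3/7 → sign −
step 3: pivot 3/2 → sign +
signature = (1, 3, 0)

Answer: (1, 3, 0)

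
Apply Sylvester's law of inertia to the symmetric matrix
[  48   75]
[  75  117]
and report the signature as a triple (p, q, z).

step 0: pivot 48 → sign +
step 1: pivot -3/16 → sign −
signature = (1, 1, 0)

Answer: (1, 1, 0)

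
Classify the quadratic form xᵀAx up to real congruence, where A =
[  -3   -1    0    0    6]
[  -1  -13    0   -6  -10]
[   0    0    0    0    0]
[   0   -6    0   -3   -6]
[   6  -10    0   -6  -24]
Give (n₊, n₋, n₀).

Answer: (0, 3, 2)

Derivation:
step 0: pivot -3 → sign −
step 1: pivot -38/3 → sign −
step 2: pivot -3/19 → sign −
step 3: row/col 3 already zero → sign 0
step 4: row/col 4 already zero → sign 0
signature = (0, 3, 2)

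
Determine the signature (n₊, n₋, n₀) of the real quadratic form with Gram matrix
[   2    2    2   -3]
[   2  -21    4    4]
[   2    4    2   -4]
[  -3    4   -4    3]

step 0: pivot 2 → sign +
step 1: pivot -23 → sign −
step 2: pivot 4/23 → sign +
step 3: pivot -1/4 → sign −
signature = (2, 2, 0)

Answer: (2, 2, 0)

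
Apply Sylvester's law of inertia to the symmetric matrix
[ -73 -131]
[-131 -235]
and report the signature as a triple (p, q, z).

step 0: pivot -73 → sign −
step 1: pivot 6/73 → sign +
signature = (1, 1, 0)

Answer: (1, 1, 0)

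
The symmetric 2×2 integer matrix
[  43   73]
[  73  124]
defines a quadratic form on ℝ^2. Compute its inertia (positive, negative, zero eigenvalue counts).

step 0: pivot 43 → sign +
step 1: pivot 3/43 → sign +
signature = (2, 0, 0)

Answer: (2, 0, 0)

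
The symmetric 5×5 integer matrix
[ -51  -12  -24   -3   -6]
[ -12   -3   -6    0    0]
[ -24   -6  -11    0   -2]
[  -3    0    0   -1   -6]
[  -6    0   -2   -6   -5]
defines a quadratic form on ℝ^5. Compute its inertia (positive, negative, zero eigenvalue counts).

step 0: pivot -51 → sign −
step 1: pivot -3/17 → sign −
step 2: pivot 1 → sign +
step 3: pivot 2 → sign +
step 4: pivot 3 → sign +
signature = (3, 2, 0)

Answer: (3, 2, 0)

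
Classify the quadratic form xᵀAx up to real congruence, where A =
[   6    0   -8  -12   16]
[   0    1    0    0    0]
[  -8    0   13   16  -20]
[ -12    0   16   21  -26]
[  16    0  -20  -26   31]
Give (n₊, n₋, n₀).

Answer: (3, 2, 0)

Derivation:
step 0: pivot 6 → sign +
step 1: pivot 1 → sign +
step 2: pivot 7/3 → sign +
step 3: pivot -3 → sign −
step 4: pivot -3/7 → sign −
signature = (3, 2, 0)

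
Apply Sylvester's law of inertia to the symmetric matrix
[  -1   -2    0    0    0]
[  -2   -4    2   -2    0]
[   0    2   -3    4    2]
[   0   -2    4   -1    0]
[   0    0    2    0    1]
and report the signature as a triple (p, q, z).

step 0: pivot -1 → sign −
step 1: pivot -3 → sign −
step 2: pivot 4/3 → sign +
step 3: pivot 4 → sign +
step 4: row/col 4 already zero → sign 0
signature = (2, 2, 1)

Answer: (2, 2, 1)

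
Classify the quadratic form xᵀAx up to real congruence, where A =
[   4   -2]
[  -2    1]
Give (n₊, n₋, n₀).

step 0: pivot 4 → sign +
step 1: row/col 1 already zero → sign 0
signature = (1, 0, 1)

Answer: (1, 0, 1)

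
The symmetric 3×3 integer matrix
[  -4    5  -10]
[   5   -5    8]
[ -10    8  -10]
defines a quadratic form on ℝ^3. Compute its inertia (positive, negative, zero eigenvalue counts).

step 0: pivot -4 → sign −
step 1: pivot 5/4 → sign +
step 2: pivot -6/5 → sign −
signature = (1, 2, 0)

Answer: (1, 2, 0)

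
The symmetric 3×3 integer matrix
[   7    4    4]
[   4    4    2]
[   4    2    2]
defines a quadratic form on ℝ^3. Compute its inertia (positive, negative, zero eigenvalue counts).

step 0: pivot 7 → sign +
step 1: pivot 12/7 → sign +
step 2: pivot -1/3 → sign −
signature = (2, 1, 0)

Answer: (2, 1, 0)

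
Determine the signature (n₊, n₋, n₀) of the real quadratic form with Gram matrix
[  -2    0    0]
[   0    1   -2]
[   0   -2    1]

Answer: (1, 2, 0)

Derivation:
step 0: pivot -2 → sign −
step 1: pivot 1 → sign +
step 2: pivot -3 → sign −
signature = (1, 2, 0)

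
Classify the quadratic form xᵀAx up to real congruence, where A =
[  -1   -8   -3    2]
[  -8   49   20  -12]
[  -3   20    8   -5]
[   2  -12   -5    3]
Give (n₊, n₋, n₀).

step 0: pivot -1 → sign −
step 1: pivot 113 → sign +
step 2: pivot -15/113 → sign −
step 3: pivot 2/15 → sign +
signature = (2, 2, 0)

Answer: (2, 2, 0)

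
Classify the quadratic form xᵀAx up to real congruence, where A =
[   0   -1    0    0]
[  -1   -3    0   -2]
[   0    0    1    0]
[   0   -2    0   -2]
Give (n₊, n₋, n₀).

step 0: pivot -3 → sign −
step 1: pivot 1/3 → sign +
step 2: pivot 1 → sign +
step 3: pivot -2 → sign −
signature = (2, 2, 0)

Answer: (2, 2, 0)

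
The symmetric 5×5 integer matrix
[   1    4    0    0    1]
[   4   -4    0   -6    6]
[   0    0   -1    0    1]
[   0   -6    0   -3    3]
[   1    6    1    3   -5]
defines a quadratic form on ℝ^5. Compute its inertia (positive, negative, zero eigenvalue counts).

Answer: (1, 3, 1)

Derivation:
step 0: pivot 1 → sign +
step 1: pivot -20 → sign −
step 2: pivot -1 → sign −
step 3: pivot -6/5 → sign −
step 4: row/col 4 already zero → sign 0
signature = (1, 3, 1)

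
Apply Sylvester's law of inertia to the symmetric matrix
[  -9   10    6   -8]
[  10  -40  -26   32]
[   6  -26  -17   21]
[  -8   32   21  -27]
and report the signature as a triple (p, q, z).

step 0: pivot -9 → sign −
step 1: pivot -260/9 → sign −
step 2: pivot -4/65 → sign −
step 3: pivot -3/4 → sign −
signature = (0, 4, 0)

Answer: (0, 4, 0)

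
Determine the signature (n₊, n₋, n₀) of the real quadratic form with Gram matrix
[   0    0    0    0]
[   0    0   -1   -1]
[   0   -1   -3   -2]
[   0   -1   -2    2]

Answer: (2, 1, 1)

Derivation:
step 0: pivot -3 → sign −
step 1: pivot 1/3 → sign +
step 2: pivot 3 → sign +
step 3: row/col 3 already zero → sign 0
signature = (2, 1, 1)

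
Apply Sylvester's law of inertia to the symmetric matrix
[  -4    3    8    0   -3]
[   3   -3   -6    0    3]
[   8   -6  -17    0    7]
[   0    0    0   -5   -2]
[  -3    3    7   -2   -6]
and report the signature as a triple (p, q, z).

step 0: pivot -4 → sign −
step 1: pivot -3/4 → sign −
step 2: pivot -1 → sign −
step 3: pivot -5 → sign −
step 4: pivot -6/5 → sign −
signature = (0, 5, 0)

Answer: (0, 5, 0)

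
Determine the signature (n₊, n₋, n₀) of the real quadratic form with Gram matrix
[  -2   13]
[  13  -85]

step 0: pivot -2 → sign −
step 1: pivot -1/2 → sign −
signature = (0, 2, 0)

Answer: (0, 2, 0)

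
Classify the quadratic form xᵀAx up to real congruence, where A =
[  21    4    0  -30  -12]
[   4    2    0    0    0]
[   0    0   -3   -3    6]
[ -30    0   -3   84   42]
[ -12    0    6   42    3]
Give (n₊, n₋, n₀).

step 0: pivot 21 → sign +
step 1: pivot 26/21 → sign +
step 2: pivot -3 → sign −
step 3: pivot 231/13 → sign +
step 4: pivot 3/77 → sign +
signature = (4, 1, 0)

Answer: (4, 1, 0)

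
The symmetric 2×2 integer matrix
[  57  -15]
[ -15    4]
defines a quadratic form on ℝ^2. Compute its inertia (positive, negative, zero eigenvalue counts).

Answer: (2, 0, 0)

Derivation:
step 0: pivot 57 → sign +
step 1: pivot 1/19 → sign +
signature = (2, 0, 0)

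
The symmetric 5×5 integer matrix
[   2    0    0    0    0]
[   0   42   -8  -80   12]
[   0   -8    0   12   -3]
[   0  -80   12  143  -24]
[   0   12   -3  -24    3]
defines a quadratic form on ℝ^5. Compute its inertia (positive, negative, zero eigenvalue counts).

step 0: pivot 2 → sign +
step 1: pivot 42 → sign +
step 2: pivot -32/21 → sign −
step 3: pivot -5/2 → sign −
step 4: pivot -3/80 → sign −
signature = (2, 3, 0)

Answer: (2, 3, 0)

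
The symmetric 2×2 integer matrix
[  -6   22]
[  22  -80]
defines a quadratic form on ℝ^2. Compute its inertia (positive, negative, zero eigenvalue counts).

step 0: pivot -6 → sign −
step 1: pivot 2/3 → sign +
signature = (1, 1, 0)

Answer: (1, 1, 0)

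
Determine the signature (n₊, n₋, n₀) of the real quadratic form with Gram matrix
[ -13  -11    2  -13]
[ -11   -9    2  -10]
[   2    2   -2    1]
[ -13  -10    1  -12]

Answer: (1, 3, 0)

Derivation:
step 0: pivot -13 → sign −
step 1: pivot 4/13 → sign +
step 2: pivot -2 → sign −
step 3: pivot -1/4 → sign −
signature = (1, 3, 0)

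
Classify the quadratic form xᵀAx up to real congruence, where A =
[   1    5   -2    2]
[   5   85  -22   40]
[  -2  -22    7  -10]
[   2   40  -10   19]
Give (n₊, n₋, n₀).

Answer: (3, 0, 1)

Derivation:
step 0: pivot 1 → sign +
step 1: pivot 60 → sign +
step 2: pivot 3/5 → sign +
step 3: row/col 3 already zero → sign 0
signature = (3, 0, 1)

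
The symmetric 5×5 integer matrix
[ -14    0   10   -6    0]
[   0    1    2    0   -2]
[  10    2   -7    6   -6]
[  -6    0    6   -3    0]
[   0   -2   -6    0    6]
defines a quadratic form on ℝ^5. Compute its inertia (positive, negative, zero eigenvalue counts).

step 0: pivot -14 → sign −
step 1: pivot 1 → sign +
step 2: pivot -27/7 → sign −
step 3: pivot 1/3 → sign +
step 4: pivot 2/3 → sign +
signature = (3, 2, 0)

Answer: (3, 2, 0)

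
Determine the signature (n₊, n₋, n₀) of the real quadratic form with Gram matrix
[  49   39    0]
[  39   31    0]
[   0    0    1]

Answer: (2, 1, 0)

Derivation:
step 0: pivot 49 → sign +
step 1: pivot -2/49 → sign −
step 2: pivot 1 → sign +
signature = (2, 1, 0)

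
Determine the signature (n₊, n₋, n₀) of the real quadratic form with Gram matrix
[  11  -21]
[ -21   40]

Answer: (1, 1, 0)

Derivation:
step 0: pivot 11 → sign +
step 1: pivot -1/11 → sign −
signature = (1, 1, 0)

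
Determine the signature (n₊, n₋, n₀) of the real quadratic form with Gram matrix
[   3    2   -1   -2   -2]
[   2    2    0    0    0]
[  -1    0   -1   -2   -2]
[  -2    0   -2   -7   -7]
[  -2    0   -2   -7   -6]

step 0: pivot 3 → sign +
step 1: pivot 2/3 → sign +
step 2: pivot -2 → sign −
step 3: pivot -3 → sign −
step 4: pivot 1 → sign +
signature = (3, 2, 0)

Answer: (3, 2, 0)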